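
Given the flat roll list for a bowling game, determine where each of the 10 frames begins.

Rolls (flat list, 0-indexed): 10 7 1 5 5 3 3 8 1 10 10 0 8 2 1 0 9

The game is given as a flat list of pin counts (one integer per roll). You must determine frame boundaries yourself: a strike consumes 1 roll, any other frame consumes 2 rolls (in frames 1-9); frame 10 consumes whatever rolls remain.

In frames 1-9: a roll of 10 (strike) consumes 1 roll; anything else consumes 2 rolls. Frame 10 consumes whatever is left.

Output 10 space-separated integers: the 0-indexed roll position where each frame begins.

Frame 1 starts at roll index 0: roll=10 (strike), consumes 1 roll
Frame 2 starts at roll index 1: rolls=7,1 (sum=8), consumes 2 rolls
Frame 3 starts at roll index 3: rolls=5,5 (sum=10), consumes 2 rolls
Frame 4 starts at roll index 5: rolls=3,3 (sum=6), consumes 2 rolls
Frame 5 starts at roll index 7: rolls=8,1 (sum=9), consumes 2 rolls
Frame 6 starts at roll index 9: roll=10 (strike), consumes 1 roll
Frame 7 starts at roll index 10: roll=10 (strike), consumes 1 roll
Frame 8 starts at roll index 11: rolls=0,8 (sum=8), consumes 2 rolls
Frame 9 starts at roll index 13: rolls=2,1 (sum=3), consumes 2 rolls
Frame 10 starts at roll index 15: 2 remaining rolls

Answer: 0 1 3 5 7 9 10 11 13 15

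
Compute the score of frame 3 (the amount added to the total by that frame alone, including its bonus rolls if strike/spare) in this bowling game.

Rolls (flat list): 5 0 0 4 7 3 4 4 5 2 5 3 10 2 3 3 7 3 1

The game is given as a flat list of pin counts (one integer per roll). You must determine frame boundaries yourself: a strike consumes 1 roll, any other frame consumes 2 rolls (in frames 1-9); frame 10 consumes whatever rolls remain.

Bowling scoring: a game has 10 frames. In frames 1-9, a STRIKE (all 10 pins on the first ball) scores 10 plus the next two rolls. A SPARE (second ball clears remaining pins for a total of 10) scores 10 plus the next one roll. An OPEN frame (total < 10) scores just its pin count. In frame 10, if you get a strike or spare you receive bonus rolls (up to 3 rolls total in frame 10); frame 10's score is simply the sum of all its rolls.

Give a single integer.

Answer: 14

Derivation:
Frame 1: OPEN (5+0=5). Cumulative: 5
Frame 2: OPEN (0+4=4). Cumulative: 9
Frame 3: SPARE (7+3=10). 10 + next roll (4) = 14. Cumulative: 23
Frame 4: OPEN (4+4=8). Cumulative: 31
Frame 5: OPEN (5+2=7). Cumulative: 38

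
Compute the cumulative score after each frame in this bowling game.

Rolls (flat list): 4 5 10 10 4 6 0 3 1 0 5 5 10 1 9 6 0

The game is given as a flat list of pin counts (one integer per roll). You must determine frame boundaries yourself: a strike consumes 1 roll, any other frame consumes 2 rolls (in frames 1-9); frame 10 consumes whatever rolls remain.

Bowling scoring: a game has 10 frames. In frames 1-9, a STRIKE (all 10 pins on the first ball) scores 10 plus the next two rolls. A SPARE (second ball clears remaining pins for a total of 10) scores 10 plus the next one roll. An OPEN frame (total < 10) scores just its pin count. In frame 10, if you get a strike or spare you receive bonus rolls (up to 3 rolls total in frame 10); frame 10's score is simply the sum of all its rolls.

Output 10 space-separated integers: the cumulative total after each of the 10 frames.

Answer: 9 33 53 63 66 67 87 107 123 129

Derivation:
Frame 1: OPEN (4+5=9). Cumulative: 9
Frame 2: STRIKE. 10 + next two rolls (10+4) = 24. Cumulative: 33
Frame 3: STRIKE. 10 + next two rolls (4+6) = 20. Cumulative: 53
Frame 4: SPARE (4+6=10). 10 + next roll (0) = 10. Cumulative: 63
Frame 5: OPEN (0+3=3). Cumulative: 66
Frame 6: OPEN (1+0=1). Cumulative: 67
Frame 7: SPARE (5+5=10). 10 + next roll (10) = 20. Cumulative: 87
Frame 8: STRIKE. 10 + next two rolls (1+9) = 20. Cumulative: 107
Frame 9: SPARE (1+9=10). 10 + next roll (6) = 16. Cumulative: 123
Frame 10: OPEN. Sum of all frame-10 rolls (6+0) = 6. Cumulative: 129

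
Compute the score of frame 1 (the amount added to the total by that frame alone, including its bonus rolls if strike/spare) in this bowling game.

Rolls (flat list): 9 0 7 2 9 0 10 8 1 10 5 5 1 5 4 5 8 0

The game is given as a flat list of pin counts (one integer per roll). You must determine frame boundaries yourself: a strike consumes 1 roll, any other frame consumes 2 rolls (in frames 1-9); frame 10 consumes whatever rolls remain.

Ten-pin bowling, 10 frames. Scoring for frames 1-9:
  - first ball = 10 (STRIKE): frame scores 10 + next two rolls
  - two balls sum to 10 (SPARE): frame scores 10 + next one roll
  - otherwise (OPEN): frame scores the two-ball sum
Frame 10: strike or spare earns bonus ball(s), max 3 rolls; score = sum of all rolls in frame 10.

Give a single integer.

Frame 1: OPEN (9+0=9). Cumulative: 9
Frame 2: OPEN (7+2=9). Cumulative: 18
Frame 3: OPEN (9+0=9). Cumulative: 27

Answer: 9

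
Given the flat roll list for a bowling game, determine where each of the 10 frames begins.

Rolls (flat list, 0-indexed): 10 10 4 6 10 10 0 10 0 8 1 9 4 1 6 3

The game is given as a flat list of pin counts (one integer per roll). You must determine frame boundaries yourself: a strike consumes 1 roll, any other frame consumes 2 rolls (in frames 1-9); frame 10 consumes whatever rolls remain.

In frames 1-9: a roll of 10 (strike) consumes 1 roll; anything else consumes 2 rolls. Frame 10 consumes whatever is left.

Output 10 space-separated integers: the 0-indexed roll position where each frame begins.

Answer: 0 1 2 4 5 6 8 10 12 14

Derivation:
Frame 1 starts at roll index 0: roll=10 (strike), consumes 1 roll
Frame 2 starts at roll index 1: roll=10 (strike), consumes 1 roll
Frame 3 starts at roll index 2: rolls=4,6 (sum=10), consumes 2 rolls
Frame 4 starts at roll index 4: roll=10 (strike), consumes 1 roll
Frame 5 starts at roll index 5: roll=10 (strike), consumes 1 roll
Frame 6 starts at roll index 6: rolls=0,10 (sum=10), consumes 2 rolls
Frame 7 starts at roll index 8: rolls=0,8 (sum=8), consumes 2 rolls
Frame 8 starts at roll index 10: rolls=1,9 (sum=10), consumes 2 rolls
Frame 9 starts at roll index 12: rolls=4,1 (sum=5), consumes 2 rolls
Frame 10 starts at roll index 14: 2 remaining rolls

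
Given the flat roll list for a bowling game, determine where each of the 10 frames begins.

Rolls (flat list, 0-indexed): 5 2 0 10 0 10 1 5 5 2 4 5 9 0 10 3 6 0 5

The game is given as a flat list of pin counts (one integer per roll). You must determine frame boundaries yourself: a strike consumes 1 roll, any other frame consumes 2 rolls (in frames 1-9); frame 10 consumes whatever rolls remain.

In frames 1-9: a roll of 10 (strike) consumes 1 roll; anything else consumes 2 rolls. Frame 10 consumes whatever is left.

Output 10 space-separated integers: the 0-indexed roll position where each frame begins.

Answer: 0 2 4 6 8 10 12 14 15 17

Derivation:
Frame 1 starts at roll index 0: rolls=5,2 (sum=7), consumes 2 rolls
Frame 2 starts at roll index 2: rolls=0,10 (sum=10), consumes 2 rolls
Frame 3 starts at roll index 4: rolls=0,10 (sum=10), consumes 2 rolls
Frame 4 starts at roll index 6: rolls=1,5 (sum=6), consumes 2 rolls
Frame 5 starts at roll index 8: rolls=5,2 (sum=7), consumes 2 rolls
Frame 6 starts at roll index 10: rolls=4,5 (sum=9), consumes 2 rolls
Frame 7 starts at roll index 12: rolls=9,0 (sum=9), consumes 2 rolls
Frame 8 starts at roll index 14: roll=10 (strike), consumes 1 roll
Frame 9 starts at roll index 15: rolls=3,6 (sum=9), consumes 2 rolls
Frame 10 starts at roll index 17: 2 remaining rolls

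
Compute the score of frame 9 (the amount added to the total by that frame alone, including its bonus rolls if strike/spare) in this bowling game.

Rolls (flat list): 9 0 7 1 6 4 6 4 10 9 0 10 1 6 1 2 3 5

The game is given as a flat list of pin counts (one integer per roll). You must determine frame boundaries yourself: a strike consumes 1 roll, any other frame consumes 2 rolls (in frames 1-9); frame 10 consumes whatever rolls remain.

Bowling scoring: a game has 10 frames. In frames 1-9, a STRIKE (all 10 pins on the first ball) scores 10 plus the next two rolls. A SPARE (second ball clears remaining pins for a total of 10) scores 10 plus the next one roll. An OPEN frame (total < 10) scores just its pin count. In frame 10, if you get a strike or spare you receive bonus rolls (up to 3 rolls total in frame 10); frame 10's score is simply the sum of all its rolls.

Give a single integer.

Frame 1: OPEN (9+0=9). Cumulative: 9
Frame 2: OPEN (7+1=8). Cumulative: 17
Frame 3: SPARE (6+4=10). 10 + next roll (6) = 16. Cumulative: 33
Frame 4: SPARE (6+4=10). 10 + next roll (10) = 20. Cumulative: 53
Frame 5: STRIKE. 10 + next two rolls (9+0) = 19. Cumulative: 72
Frame 6: OPEN (9+0=9). Cumulative: 81
Frame 7: STRIKE. 10 + next two rolls (1+6) = 17. Cumulative: 98
Frame 8: OPEN (1+6=7). Cumulative: 105
Frame 9: OPEN (1+2=3). Cumulative: 108
Frame 10: OPEN. Sum of all frame-10 rolls (3+5) = 8. Cumulative: 116

Answer: 3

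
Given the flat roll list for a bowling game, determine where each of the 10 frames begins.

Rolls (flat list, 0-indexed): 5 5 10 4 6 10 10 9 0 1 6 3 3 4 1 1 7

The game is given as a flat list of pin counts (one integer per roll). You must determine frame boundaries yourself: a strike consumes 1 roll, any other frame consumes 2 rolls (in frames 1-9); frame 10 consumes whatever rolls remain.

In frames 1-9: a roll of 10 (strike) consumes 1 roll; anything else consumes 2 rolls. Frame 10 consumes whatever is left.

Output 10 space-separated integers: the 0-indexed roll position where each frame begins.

Answer: 0 2 3 5 6 7 9 11 13 15

Derivation:
Frame 1 starts at roll index 0: rolls=5,5 (sum=10), consumes 2 rolls
Frame 2 starts at roll index 2: roll=10 (strike), consumes 1 roll
Frame 3 starts at roll index 3: rolls=4,6 (sum=10), consumes 2 rolls
Frame 4 starts at roll index 5: roll=10 (strike), consumes 1 roll
Frame 5 starts at roll index 6: roll=10 (strike), consumes 1 roll
Frame 6 starts at roll index 7: rolls=9,0 (sum=9), consumes 2 rolls
Frame 7 starts at roll index 9: rolls=1,6 (sum=7), consumes 2 rolls
Frame 8 starts at roll index 11: rolls=3,3 (sum=6), consumes 2 rolls
Frame 9 starts at roll index 13: rolls=4,1 (sum=5), consumes 2 rolls
Frame 10 starts at roll index 15: 2 remaining rolls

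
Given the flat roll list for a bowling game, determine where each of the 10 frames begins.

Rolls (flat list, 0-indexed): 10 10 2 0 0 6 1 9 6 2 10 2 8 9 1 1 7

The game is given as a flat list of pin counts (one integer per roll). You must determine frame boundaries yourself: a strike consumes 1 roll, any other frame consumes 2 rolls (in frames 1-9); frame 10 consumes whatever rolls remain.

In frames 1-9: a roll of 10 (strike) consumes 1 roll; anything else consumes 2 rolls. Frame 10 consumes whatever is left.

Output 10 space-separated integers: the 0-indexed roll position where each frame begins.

Frame 1 starts at roll index 0: roll=10 (strike), consumes 1 roll
Frame 2 starts at roll index 1: roll=10 (strike), consumes 1 roll
Frame 3 starts at roll index 2: rolls=2,0 (sum=2), consumes 2 rolls
Frame 4 starts at roll index 4: rolls=0,6 (sum=6), consumes 2 rolls
Frame 5 starts at roll index 6: rolls=1,9 (sum=10), consumes 2 rolls
Frame 6 starts at roll index 8: rolls=6,2 (sum=8), consumes 2 rolls
Frame 7 starts at roll index 10: roll=10 (strike), consumes 1 roll
Frame 8 starts at roll index 11: rolls=2,8 (sum=10), consumes 2 rolls
Frame 9 starts at roll index 13: rolls=9,1 (sum=10), consumes 2 rolls
Frame 10 starts at roll index 15: 2 remaining rolls

Answer: 0 1 2 4 6 8 10 11 13 15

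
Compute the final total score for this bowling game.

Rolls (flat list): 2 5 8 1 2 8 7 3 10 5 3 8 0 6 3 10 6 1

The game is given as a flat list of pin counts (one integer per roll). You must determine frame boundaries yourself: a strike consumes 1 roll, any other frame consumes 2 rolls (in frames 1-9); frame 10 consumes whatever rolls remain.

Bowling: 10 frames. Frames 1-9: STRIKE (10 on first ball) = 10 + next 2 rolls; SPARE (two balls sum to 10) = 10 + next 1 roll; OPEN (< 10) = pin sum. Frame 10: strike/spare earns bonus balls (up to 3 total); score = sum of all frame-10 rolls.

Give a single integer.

Answer: 120

Derivation:
Frame 1: OPEN (2+5=7). Cumulative: 7
Frame 2: OPEN (8+1=9). Cumulative: 16
Frame 3: SPARE (2+8=10). 10 + next roll (7) = 17. Cumulative: 33
Frame 4: SPARE (7+3=10). 10 + next roll (10) = 20. Cumulative: 53
Frame 5: STRIKE. 10 + next two rolls (5+3) = 18. Cumulative: 71
Frame 6: OPEN (5+3=8). Cumulative: 79
Frame 7: OPEN (8+0=8). Cumulative: 87
Frame 8: OPEN (6+3=9). Cumulative: 96
Frame 9: STRIKE. 10 + next two rolls (6+1) = 17. Cumulative: 113
Frame 10: OPEN. Sum of all frame-10 rolls (6+1) = 7. Cumulative: 120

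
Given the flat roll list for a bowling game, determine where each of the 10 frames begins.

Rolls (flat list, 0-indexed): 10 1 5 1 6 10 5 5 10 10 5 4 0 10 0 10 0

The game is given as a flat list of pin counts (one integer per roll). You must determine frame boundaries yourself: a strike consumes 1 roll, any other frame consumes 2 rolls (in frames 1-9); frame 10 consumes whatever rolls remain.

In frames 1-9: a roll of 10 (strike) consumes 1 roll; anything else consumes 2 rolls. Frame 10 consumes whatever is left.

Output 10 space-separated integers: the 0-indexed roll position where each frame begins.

Answer: 0 1 3 5 6 8 9 10 12 14

Derivation:
Frame 1 starts at roll index 0: roll=10 (strike), consumes 1 roll
Frame 2 starts at roll index 1: rolls=1,5 (sum=6), consumes 2 rolls
Frame 3 starts at roll index 3: rolls=1,6 (sum=7), consumes 2 rolls
Frame 4 starts at roll index 5: roll=10 (strike), consumes 1 roll
Frame 5 starts at roll index 6: rolls=5,5 (sum=10), consumes 2 rolls
Frame 6 starts at roll index 8: roll=10 (strike), consumes 1 roll
Frame 7 starts at roll index 9: roll=10 (strike), consumes 1 roll
Frame 8 starts at roll index 10: rolls=5,4 (sum=9), consumes 2 rolls
Frame 9 starts at roll index 12: rolls=0,10 (sum=10), consumes 2 rolls
Frame 10 starts at roll index 14: 3 remaining rolls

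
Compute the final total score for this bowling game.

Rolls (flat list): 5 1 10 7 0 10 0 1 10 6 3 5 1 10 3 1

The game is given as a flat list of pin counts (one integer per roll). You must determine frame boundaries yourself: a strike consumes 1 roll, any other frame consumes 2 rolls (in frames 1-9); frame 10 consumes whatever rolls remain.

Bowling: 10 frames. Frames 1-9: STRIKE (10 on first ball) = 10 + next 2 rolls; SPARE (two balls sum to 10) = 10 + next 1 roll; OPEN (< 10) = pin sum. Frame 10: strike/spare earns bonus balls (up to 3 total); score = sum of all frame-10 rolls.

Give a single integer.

Answer: 94

Derivation:
Frame 1: OPEN (5+1=6). Cumulative: 6
Frame 2: STRIKE. 10 + next two rolls (7+0) = 17. Cumulative: 23
Frame 3: OPEN (7+0=7). Cumulative: 30
Frame 4: STRIKE. 10 + next two rolls (0+1) = 11. Cumulative: 41
Frame 5: OPEN (0+1=1). Cumulative: 42
Frame 6: STRIKE. 10 + next two rolls (6+3) = 19. Cumulative: 61
Frame 7: OPEN (6+3=9). Cumulative: 70
Frame 8: OPEN (5+1=6). Cumulative: 76
Frame 9: STRIKE. 10 + next two rolls (3+1) = 14. Cumulative: 90
Frame 10: OPEN. Sum of all frame-10 rolls (3+1) = 4. Cumulative: 94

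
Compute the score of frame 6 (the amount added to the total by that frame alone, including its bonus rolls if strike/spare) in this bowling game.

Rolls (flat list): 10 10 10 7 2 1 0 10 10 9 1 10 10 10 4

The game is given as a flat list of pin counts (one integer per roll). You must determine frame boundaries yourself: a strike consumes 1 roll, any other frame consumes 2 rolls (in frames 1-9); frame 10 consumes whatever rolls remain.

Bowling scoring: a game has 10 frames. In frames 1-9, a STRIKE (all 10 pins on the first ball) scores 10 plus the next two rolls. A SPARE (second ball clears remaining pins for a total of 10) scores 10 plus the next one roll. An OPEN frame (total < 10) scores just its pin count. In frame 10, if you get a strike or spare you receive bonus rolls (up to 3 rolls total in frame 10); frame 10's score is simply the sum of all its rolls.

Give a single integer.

Frame 1: STRIKE. 10 + next two rolls (10+10) = 30. Cumulative: 30
Frame 2: STRIKE. 10 + next two rolls (10+7) = 27. Cumulative: 57
Frame 3: STRIKE. 10 + next two rolls (7+2) = 19. Cumulative: 76
Frame 4: OPEN (7+2=9). Cumulative: 85
Frame 5: OPEN (1+0=1). Cumulative: 86
Frame 6: STRIKE. 10 + next two rolls (10+9) = 29. Cumulative: 115
Frame 7: STRIKE. 10 + next two rolls (9+1) = 20. Cumulative: 135
Frame 8: SPARE (9+1=10). 10 + next roll (10) = 20. Cumulative: 155

Answer: 29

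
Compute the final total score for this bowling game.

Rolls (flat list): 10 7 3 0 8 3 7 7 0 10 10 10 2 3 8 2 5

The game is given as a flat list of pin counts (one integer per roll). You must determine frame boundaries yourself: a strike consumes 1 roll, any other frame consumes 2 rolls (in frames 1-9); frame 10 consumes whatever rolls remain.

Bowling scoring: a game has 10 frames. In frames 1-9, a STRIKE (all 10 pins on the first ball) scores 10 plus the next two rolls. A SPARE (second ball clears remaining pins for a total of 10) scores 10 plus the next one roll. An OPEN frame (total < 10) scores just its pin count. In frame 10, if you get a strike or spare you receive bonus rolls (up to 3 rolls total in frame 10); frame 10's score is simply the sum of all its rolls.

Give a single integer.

Frame 1: STRIKE. 10 + next two rolls (7+3) = 20. Cumulative: 20
Frame 2: SPARE (7+3=10). 10 + next roll (0) = 10. Cumulative: 30
Frame 3: OPEN (0+8=8). Cumulative: 38
Frame 4: SPARE (3+7=10). 10 + next roll (7) = 17. Cumulative: 55
Frame 5: OPEN (7+0=7). Cumulative: 62
Frame 6: STRIKE. 10 + next two rolls (10+10) = 30. Cumulative: 92
Frame 7: STRIKE. 10 + next two rolls (10+2) = 22. Cumulative: 114
Frame 8: STRIKE. 10 + next two rolls (2+3) = 15. Cumulative: 129
Frame 9: OPEN (2+3=5). Cumulative: 134
Frame 10: SPARE. Sum of all frame-10 rolls (8+2+5) = 15. Cumulative: 149

Answer: 149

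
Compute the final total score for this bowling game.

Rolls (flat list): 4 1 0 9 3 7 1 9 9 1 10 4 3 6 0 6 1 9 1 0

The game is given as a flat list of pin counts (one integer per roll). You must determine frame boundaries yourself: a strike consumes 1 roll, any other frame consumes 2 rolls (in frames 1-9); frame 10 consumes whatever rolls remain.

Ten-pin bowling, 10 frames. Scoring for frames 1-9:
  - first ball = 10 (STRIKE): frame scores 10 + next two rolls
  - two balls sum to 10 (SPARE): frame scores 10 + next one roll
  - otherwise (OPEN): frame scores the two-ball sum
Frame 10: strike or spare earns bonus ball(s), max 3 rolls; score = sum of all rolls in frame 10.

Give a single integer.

Frame 1: OPEN (4+1=5). Cumulative: 5
Frame 2: OPEN (0+9=9). Cumulative: 14
Frame 3: SPARE (3+7=10). 10 + next roll (1) = 11. Cumulative: 25
Frame 4: SPARE (1+9=10). 10 + next roll (9) = 19. Cumulative: 44
Frame 5: SPARE (9+1=10). 10 + next roll (10) = 20. Cumulative: 64
Frame 6: STRIKE. 10 + next two rolls (4+3) = 17. Cumulative: 81
Frame 7: OPEN (4+3=7). Cumulative: 88
Frame 8: OPEN (6+0=6). Cumulative: 94
Frame 9: OPEN (6+1=7). Cumulative: 101
Frame 10: SPARE. Sum of all frame-10 rolls (9+1+0) = 10. Cumulative: 111

Answer: 111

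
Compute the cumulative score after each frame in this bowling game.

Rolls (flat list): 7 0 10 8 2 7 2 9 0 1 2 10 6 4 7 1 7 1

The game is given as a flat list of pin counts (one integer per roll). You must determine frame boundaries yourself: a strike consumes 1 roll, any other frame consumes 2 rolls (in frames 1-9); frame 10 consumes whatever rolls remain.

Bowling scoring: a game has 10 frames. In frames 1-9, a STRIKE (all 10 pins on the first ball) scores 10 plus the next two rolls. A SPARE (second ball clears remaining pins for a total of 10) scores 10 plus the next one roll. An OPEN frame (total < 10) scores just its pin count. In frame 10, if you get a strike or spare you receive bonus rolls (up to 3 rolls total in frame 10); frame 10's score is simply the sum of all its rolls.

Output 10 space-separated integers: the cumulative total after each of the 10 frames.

Frame 1: OPEN (7+0=7). Cumulative: 7
Frame 2: STRIKE. 10 + next two rolls (8+2) = 20. Cumulative: 27
Frame 3: SPARE (8+2=10). 10 + next roll (7) = 17. Cumulative: 44
Frame 4: OPEN (7+2=9). Cumulative: 53
Frame 5: OPEN (9+0=9). Cumulative: 62
Frame 6: OPEN (1+2=3). Cumulative: 65
Frame 7: STRIKE. 10 + next two rolls (6+4) = 20. Cumulative: 85
Frame 8: SPARE (6+4=10). 10 + next roll (7) = 17. Cumulative: 102
Frame 9: OPEN (7+1=8). Cumulative: 110
Frame 10: OPEN. Sum of all frame-10 rolls (7+1) = 8. Cumulative: 118

Answer: 7 27 44 53 62 65 85 102 110 118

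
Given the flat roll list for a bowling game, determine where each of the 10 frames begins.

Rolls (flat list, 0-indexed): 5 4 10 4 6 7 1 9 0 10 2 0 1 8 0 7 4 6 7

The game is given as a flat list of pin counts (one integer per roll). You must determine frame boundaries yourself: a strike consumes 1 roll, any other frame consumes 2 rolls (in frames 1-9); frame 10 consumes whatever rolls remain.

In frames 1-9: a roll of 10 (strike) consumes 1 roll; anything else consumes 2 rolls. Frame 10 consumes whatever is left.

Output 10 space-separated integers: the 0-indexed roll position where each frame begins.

Answer: 0 2 3 5 7 9 10 12 14 16

Derivation:
Frame 1 starts at roll index 0: rolls=5,4 (sum=9), consumes 2 rolls
Frame 2 starts at roll index 2: roll=10 (strike), consumes 1 roll
Frame 3 starts at roll index 3: rolls=4,6 (sum=10), consumes 2 rolls
Frame 4 starts at roll index 5: rolls=7,1 (sum=8), consumes 2 rolls
Frame 5 starts at roll index 7: rolls=9,0 (sum=9), consumes 2 rolls
Frame 6 starts at roll index 9: roll=10 (strike), consumes 1 roll
Frame 7 starts at roll index 10: rolls=2,0 (sum=2), consumes 2 rolls
Frame 8 starts at roll index 12: rolls=1,8 (sum=9), consumes 2 rolls
Frame 9 starts at roll index 14: rolls=0,7 (sum=7), consumes 2 rolls
Frame 10 starts at roll index 16: 3 remaining rolls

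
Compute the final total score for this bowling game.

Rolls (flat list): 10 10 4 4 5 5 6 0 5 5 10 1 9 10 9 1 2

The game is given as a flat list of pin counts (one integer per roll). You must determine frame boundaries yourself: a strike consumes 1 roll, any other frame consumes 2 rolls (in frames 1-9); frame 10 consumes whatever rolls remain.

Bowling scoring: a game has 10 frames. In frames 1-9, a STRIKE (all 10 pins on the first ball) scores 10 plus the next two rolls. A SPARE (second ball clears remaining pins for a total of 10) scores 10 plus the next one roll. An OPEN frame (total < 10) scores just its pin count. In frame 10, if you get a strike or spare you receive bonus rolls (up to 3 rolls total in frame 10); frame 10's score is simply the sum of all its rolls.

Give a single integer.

Frame 1: STRIKE. 10 + next two rolls (10+4) = 24. Cumulative: 24
Frame 2: STRIKE. 10 + next two rolls (4+4) = 18. Cumulative: 42
Frame 3: OPEN (4+4=8). Cumulative: 50
Frame 4: SPARE (5+5=10). 10 + next roll (6) = 16. Cumulative: 66
Frame 5: OPEN (6+0=6). Cumulative: 72
Frame 6: SPARE (5+5=10). 10 + next roll (10) = 20. Cumulative: 92
Frame 7: STRIKE. 10 + next two rolls (1+9) = 20. Cumulative: 112
Frame 8: SPARE (1+9=10). 10 + next roll (10) = 20. Cumulative: 132
Frame 9: STRIKE. 10 + next two rolls (9+1) = 20. Cumulative: 152
Frame 10: SPARE. Sum of all frame-10 rolls (9+1+2) = 12. Cumulative: 164

Answer: 164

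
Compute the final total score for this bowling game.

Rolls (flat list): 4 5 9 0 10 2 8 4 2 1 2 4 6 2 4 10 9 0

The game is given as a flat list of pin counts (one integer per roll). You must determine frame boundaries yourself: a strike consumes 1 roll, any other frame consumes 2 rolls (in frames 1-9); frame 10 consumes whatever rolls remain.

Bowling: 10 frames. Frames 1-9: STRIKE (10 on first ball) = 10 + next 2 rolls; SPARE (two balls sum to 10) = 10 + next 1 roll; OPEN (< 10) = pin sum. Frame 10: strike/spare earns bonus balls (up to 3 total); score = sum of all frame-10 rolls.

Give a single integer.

Answer: 107

Derivation:
Frame 1: OPEN (4+5=9). Cumulative: 9
Frame 2: OPEN (9+0=9). Cumulative: 18
Frame 3: STRIKE. 10 + next two rolls (2+8) = 20. Cumulative: 38
Frame 4: SPARE (2+8=10). 10 + next roll (4) = 14. Cumulative: 52
Frame 5: OPEN (4+2=6). Cumulative: 58
Frame 6: OPEN (1+2=3). Cumulative: 61
Frame 7: SPARE (4+6=10). 10 + next roll (2) = 12. Cumulative: 73
Frame 8: OPEN (2+4=6). Cumulative: 79
Frame 9: STRIKE. 10 + next two rolls (9+0) = 19. Cumulative: 98
Frame 10: OPEN. Sum of all frame-10 rolls (9+0) = 9. Cumulative: 107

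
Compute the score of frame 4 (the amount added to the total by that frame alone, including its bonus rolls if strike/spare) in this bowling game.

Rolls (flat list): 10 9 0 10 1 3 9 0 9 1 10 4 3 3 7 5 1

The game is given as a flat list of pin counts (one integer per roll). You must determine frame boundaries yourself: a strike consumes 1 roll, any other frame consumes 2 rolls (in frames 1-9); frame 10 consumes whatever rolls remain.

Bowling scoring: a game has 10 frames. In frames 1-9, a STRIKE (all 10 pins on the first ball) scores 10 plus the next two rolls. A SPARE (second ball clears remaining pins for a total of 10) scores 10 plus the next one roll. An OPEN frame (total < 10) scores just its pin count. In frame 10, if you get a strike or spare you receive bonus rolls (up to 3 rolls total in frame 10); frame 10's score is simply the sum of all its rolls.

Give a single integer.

Frame 1: STRIKE. 10 + next two rolls (9+0) = 19. Cumulative: 19
Frame 2: OPEN (9+0=9). Cumulative: 28
Frame 3: STRIKE. 10 + next two rolls (1+3) = 14. Cumulative: 42
Frame 4: OPEN (1+3=4). Cumulative: 46
Frame 5: OPEN (9+0=9). Cumulative: 55
Frame 6: SPARE (9+1=10). 10 + next roll (10) = 20. Cumulative: 75

Answer: 4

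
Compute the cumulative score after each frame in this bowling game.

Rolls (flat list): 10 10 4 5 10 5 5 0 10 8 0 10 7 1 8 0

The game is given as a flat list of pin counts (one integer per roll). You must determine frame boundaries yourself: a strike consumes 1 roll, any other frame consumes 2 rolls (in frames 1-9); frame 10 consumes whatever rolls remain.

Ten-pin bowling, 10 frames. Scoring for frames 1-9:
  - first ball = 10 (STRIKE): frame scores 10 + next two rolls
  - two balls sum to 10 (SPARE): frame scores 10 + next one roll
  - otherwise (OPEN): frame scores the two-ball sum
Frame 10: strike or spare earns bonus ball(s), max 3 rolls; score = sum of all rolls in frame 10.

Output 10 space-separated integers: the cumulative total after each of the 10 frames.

Answer: 24 43 52 72 82 100 108 126 134 142

Derivation:
Frame 1: STRIKE. 10 + next two rolls (10+4) = 24. Cumulative: 24
Frame 2: STRIKE. 10 + next two rolls (4+5) = 19. Cumulative: 43
Frame 3: OPEN (4+5=9). Cumulative: 52
Frame 4: STRIKE. 10 + next two rolls (5+5) = 20. Cumulative: 72
Frame 5: SPARE (5+5=10). 10 + next roll (0) = 10. Cumulative: 82
Frame 6: SPARE (0+10=10). 10 + next roll (8) = 18. Cumulative: 100
Frame 7: OPEN (8+0=8). Cumulative: 108
Frame 8: STRIKE. 10 + next two rolls (7+1) = 18. Cumulative: 126
Frame 9: OPEN (7+1=8). Cumulative: 134
Frame 10: OPEN. Sum of all frame-10 rolls (8+0) = 8. Cumulative: 142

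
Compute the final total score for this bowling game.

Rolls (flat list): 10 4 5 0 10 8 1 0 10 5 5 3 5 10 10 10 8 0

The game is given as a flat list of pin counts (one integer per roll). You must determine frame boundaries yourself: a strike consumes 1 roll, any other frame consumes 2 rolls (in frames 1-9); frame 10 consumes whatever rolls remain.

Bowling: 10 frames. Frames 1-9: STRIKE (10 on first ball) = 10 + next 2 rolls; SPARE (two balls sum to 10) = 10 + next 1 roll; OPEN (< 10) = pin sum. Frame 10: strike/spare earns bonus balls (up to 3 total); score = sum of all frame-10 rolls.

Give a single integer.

Frame 1: STRIKE. 10 + next two rolls (4+5) = 19. Cumulative: 19
Frame 2: OPEN (4+5=9). Cumulative: 28
Frame 3: SPARE (0+10=10). 10 + next roll (8) = 18. Cumulative: 46
Frame 4: OPEN (8+1=9). Cumulative: 55
Frame 5: SPARE (0+10=10). 10 + next roll (5) = 15. Cumulative: 70
Frame 6: SPARE (5+5=10). 10 + next roll (3) = 13. Cumulative: 83
Frame 7: OPEN (3+5=8). Cumulative: 91
Frame 8: STRIKE. 10 + next two rolls (10+10) = 30. Cumulative: 121
Frame 9: STRIKE. 10 + next two rolls (10+8) = 28. Cumulative: 149
Frame 10: STRIKE. Sum of all frame-10 rolls (10+8+0) = 18. Cumulative: 167

Answer: 167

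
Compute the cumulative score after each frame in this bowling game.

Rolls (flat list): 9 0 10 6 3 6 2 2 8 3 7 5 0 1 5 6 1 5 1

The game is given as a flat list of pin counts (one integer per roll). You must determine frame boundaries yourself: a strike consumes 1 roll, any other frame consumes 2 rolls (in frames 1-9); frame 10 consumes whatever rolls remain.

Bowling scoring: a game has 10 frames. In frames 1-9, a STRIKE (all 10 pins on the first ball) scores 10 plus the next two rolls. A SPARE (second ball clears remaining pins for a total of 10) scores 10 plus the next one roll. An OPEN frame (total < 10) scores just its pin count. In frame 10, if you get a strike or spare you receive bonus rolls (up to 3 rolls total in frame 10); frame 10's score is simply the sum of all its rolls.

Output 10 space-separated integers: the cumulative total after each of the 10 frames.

Frame 1: OPEN (9+0=9). Cumulative: 9
Frame 2: STRIKE. 10 + next two rolls (6+3) = 19. Cumulative: 28
Frame 3: OPEN (6+3=9). Cumulative: 37
Frame 4: OPEN (6+2=8). Cumulative: 45
Frame 5: SPARE (2+8=10). 10 + next roll (3) = 13. Cumulative: 58
Frame 6: SPARE (3+7=10). 10 + next roll (5) = 15. Cumulative: 73
Frame 7: OPEN (5+0=5). Cumulative: 78
Frame 8: OPEN (1+5=6). Cumulative: 84
Frame 9: OPEN (6+1=7). Cumulative: 91
Frame 10: OPEN. Sum of all frame-10 rolls (5+1) = 6. Cumulative: 97

Answer: 9 28 37 45 58 73 78 84 91 97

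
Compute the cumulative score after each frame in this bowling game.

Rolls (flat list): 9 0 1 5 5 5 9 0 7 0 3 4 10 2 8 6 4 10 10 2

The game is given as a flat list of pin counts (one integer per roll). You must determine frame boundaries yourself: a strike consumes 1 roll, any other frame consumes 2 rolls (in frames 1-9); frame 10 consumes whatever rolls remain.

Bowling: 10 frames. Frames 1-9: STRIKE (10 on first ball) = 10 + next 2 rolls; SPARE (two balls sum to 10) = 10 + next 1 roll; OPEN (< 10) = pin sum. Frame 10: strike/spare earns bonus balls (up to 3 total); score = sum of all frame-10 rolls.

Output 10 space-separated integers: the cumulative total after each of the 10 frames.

Frame 1: OPEN (9+0=9). Cumulative: 9
Frame 2: OPEN (1+5=6). Cumulative: 15
Frame 3: SPARE (5+5=10). 10 + next roll (9) = 19. Cumulative: 34
Frame 4: OPEN (9+0=9). Cumulative: 43
Frame 5: OPEN (7+0=7). Cumulative: 50
Frame 6: OPEN (3+4=7). Cumulative: 57
Frame 7: STRIKE. 10 + next two rolls (2+8) = 20. Cumulative: 77
Frame 8: SPARE (2+8=10). 10 + next roll (6) = 16. Cumulative: 93
Frame 9: SPARE (6+4=10). 10 + next roll (10) = 20. Cumulative: 113
Frame 10: STRIKE. Sum of all frame-10 rolls (10+10+2) = 22. Cumulative: 135

Answer: 9 15 34 43 50 57 77 93 113 135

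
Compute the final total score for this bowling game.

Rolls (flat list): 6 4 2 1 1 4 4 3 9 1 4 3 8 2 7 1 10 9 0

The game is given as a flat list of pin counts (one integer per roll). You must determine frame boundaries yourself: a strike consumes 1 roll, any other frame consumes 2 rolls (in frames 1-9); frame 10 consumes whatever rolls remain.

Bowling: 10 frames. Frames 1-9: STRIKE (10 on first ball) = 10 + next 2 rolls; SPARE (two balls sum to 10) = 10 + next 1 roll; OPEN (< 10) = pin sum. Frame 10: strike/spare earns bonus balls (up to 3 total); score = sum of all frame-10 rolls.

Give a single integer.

Answer: 101

Derivation:
Frame 1: SPARE (6+4=10). 10 + next roll (2) = 12. Cumulative: 12
Frame 2: OPEN (2+1=3). Cumulative: 15
Frame 3: OPEN (1+4=5). Cumulative: 20
Frame 4: OPEN (4+3=7). Cumulative: 27
Frame 5: SPARE (9+1=10). 10 + next roll (4) = 14. Cumulative: 41
Frame 6: OPEN (4+3=7). Cumulative: 48
Frame 7: SPARE (8+2=10). 10 + next roll (7) = 17. Cumulative: 65
Frame 8: OPEN (7+1=8). Cumulative: 73
Frame 9: STRIKE. 10 + next two rolls (9+0) = 19. Cumulative: 92
Frame 10: OPEN. Sum of all frame-10 rolls (9+0) = 9. Cumulative: 101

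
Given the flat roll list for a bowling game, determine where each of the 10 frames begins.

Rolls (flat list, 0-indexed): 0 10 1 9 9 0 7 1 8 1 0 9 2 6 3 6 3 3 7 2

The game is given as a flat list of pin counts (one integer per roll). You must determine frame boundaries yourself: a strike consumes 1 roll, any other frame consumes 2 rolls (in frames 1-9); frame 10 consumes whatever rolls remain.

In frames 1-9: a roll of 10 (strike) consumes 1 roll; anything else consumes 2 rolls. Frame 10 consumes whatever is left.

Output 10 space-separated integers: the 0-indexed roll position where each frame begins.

Frame 1 starts at roll index 0: rolls=0,10 (sum=10), consumes 2 rolls
Frame 2 starts at roll index 2: rolls=1,9 (sum=10), consumes 2 rolls
Frame 3 starts at roll index 4: rolls=9,0 (sum=9), consumes 2 rolls
Frame 4 starts at roll index 6: rolls=7,1 (sum=8), consumes 2 rolls
Frame 5 starts at roll index 8: rolls=8,1 (sum=9), consumes 2 rolls
Frame 6 starts at roll index 10: rolls=0,9 (sum=9), consumes 2 rolls
Frame 7 starts at roll index 12: rolls=2,6 (sum=8), consumes 2 rolls
Frame 8 starts at roll index 14: rolls=3,6 (sum=9), consumes 2 rolls
Frame 9 starts at roll index 16: rolls=3,3 (sum=6), consumes 2 rolls
Frame 10 starts at roll index 18: 2 remaining rolls

Answer: 0 2 4 6 8 10 12 14 16 18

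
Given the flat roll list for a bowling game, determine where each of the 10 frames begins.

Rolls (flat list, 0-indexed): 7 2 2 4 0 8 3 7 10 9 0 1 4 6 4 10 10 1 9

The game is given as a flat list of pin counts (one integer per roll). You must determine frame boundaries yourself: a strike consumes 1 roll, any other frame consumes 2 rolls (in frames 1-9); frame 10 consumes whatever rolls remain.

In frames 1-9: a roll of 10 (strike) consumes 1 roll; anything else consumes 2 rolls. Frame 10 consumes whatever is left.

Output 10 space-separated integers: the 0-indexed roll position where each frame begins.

Frame 1 starts at roll index 0: rolls=7,2 (sum=9), consumes 2 rolls
Frame 2 starts at roll index 2: rolls=2,4 (sum=6), consumes 2 rolls
Frame 3 starts at roll index 4: rolls=0,8 (sum=8), consumes 2 rolls
Frame 4 starts at roll index 6: rolls=3,7 (sum=10), consumes 2 rolls
Frame 5 starts at roll index 8: roll=10 (strike), consumes 1 roll
Frame 6 starts at roll index 9: rolls=9,0 (sum=9), consumes 2 rolls
Frame 7 starts at roll index 11: rolls=1,4 (sum=5), consumes 2 rolls
Frame 8 starts at roll index 13: rolls=6,4 (sum=10), consumes 2 rolls
Frame 9 starts at roll index 15: roll=10 (strike), consumes 1 roll
Frame 10 starts at roll index 16: 3 remaining rolls

Answer: 0 2 4 6 8 9 11 13 15 16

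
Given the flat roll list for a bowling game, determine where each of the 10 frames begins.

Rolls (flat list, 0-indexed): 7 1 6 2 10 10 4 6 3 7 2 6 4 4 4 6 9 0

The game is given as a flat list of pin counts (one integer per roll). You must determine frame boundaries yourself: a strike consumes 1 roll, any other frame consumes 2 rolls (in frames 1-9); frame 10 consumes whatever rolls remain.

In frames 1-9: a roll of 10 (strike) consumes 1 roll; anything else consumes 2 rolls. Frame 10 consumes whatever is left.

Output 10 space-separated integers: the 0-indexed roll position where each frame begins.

Answer: 0 2 4 5 6 8 10 12 14 16

Derivation:
Frame 1 starts at roll index 0: rolls=7,1 (sum=8), consumes 2 rolls
Frame 2 starts at roll index 2: rolls=6,2 (sum=8), consumes 2 rolls
Frame 3 starts at roll index 4: roll=10 (strike), consumes 1 roll
Frame 4 starts at roll index 5: roll=10 (strike), consumes 1 roll
Frame 5 starts at roll index 6: rolls=4,6 (sum=10), consumes 2 rolls
Frame 6 starts at roll index 8: rolls=3,7 (sum=10), consumes 2 rolls
Frame 7 starts at roll index 10: rolls=2,6 (sum=8), consumes 2 rolls
Frame 8 starts at roll index 12: rolls=4,4 (sum=8), consumes 2 rolls
Frame 9 starts at roll index 14: rolls=4,6 (sum=10), consumes 2 rolls
Frame 10 starts at roll index 16: 2 remaining rolls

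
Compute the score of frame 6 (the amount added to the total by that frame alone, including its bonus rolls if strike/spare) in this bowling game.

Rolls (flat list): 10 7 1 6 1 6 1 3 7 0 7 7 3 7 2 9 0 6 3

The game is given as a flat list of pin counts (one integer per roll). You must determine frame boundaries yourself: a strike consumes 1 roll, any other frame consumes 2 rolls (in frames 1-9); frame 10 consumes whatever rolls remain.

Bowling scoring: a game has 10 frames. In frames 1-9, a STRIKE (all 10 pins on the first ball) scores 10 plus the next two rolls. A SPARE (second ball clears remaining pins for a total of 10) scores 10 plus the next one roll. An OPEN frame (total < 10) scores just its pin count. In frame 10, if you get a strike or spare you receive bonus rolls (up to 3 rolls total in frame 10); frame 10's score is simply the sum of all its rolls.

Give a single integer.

Answer: 7

Derivation:
Frame 1: STRIKE. 10 + next two rolls (7+1) = 18. Cumulative: 18
Frame 2: OPEN (7+1=8). Cumulative: 26
Frame 3: OPEN (6+1=7). Cumulative: 33
Frame 4: OPEN (6+1=7). Cumulative: 40
Frame 5: SPARE (3+7=10). 10 + next roll (0) = 10. Cumulative: 50
Frame 6: OPEN (0+7=7). Cumulative: 57
Frame 7: SPARE (7+3=10). 10 + next roll (7) = 17. Cumulative: 74
Frame 8: OPEN (7+2=9). Cumulative: 83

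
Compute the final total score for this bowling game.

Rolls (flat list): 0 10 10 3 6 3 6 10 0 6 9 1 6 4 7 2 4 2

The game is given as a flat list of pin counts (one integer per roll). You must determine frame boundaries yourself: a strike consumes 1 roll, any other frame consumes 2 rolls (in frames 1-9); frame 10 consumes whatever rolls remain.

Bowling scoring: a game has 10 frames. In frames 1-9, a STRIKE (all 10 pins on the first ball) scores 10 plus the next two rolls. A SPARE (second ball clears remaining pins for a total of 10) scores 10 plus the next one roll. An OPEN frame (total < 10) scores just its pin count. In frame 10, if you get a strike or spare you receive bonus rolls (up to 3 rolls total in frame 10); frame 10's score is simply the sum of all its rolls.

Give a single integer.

Frame 1: SPARE (0+10=10). 10 + next roll (10) = 20. Cumulative: 20
Frame 2: STRIKE. 10 + next two rolls (3+6) = 19. Cumulative: 39
Frame 3: OPEN (3+6=9). Cumulative: 48
Frame 4: OPEN (3+6=9). Cumulative: 57
Frame 5: STRIKE. 10 + next two rolls (0+6) = 16. Cumulative: 73
Frame 6: OPEN (0+6=6). Cumulative: 79
Frame 7: SPARE (9+1=10). 10 + next roll (6) = 16. Cumulative: 95
Frame 8: SPARE (6+4=10). 10 + next roll (7) = 17. Cumulative: 112
Frame 9: OPEN (7+2=9). Cumulative: 121
Frame 10: OPEN. Sum of all frame-10 rolls (4+2) = 6. Cumulative: 127

Answer: 127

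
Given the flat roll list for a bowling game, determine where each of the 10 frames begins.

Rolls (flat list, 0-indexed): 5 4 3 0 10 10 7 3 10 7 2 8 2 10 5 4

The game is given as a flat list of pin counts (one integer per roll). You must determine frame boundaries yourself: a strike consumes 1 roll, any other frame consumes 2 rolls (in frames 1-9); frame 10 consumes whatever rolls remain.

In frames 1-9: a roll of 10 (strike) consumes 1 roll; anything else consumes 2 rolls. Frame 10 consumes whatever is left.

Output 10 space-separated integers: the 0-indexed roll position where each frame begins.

Answer: 0 2 4 5 6 8 9 11 13 14

Derivation:
Frame 1 starts at roll index 0: rolls=5,4 (sum=9), consumes 2 rolls
Frame 2 starts at roll index 2: rolls=3,0 (sum=3), consumes 2 rolls
Frame 3 starts at roll index 4: roll=10 (strike), consumes 1 roll
Frame 4 starts at roll index 5: roll=10 (strike), consumes 1 roll
Frame 5 starts at roll index 6: rolls=7,3 (sum=10), consumes 2 rolls
Frame 6 starts at roll index 8: roll=10 (strike), consumes 1 roll
Frame 7 starts at roll index 9: rolls=7,2 (sum=9), consumes 2 rolls
Frame 8 starts at roll index 11: rolls=8,2 (sum=10), consumes 2 rolls
Frame 9 starts at roll index 13: roll=10 (strike), consumes 1 roll
Frame 10 starts at roll index 14: 2 remaining rolls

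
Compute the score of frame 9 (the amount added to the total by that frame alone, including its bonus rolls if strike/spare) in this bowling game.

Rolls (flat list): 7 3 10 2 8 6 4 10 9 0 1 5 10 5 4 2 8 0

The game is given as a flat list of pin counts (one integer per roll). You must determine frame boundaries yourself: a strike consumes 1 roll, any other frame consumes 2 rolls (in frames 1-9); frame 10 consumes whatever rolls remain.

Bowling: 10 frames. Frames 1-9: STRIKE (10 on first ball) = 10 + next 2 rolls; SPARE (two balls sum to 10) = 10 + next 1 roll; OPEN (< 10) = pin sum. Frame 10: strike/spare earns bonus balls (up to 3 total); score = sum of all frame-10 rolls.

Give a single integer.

Answer: 9

Derivation:
Frame 1: SPARE (7+3=10). 10 + next roll (10) = 20. Cumulative: 20
Frame 2: STRIKE. 10 + next two rolls (2+8) = 20. Cumulative: 40
Frame 3: SPARE (2+8=10). 10 + next roll (6) = 16. Cumulative: 56
Frame 4: SPARE (6+4=10). 10 + next roll (10) = 20. Cumulative: 76
Frame 5: STRIKE. 10 + next two rolls (9+0) = 19. Cumulative: 95
Frame 6: OPEN (9+0=9). Cumulative: 104
Frame 7: OPEN (1+5=6). Cumulative: 110
Frame 8: STRIKE. 10 + next two rolls (5+4) = 19. Cumulative: 129
Frame 9: OPEN (5+4=9). Cumulative: 138
Frame 10: SPARE. Sum of all frame-10 rolls (2+8+0) = 10. Cumulative: 148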